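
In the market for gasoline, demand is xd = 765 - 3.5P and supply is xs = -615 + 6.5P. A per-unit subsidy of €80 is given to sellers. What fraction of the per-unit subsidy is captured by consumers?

Pre-subsidy: 765 - 3.5P = -615 + 6.5P gives P* = 138, x* = 282.
With the subsidy, sellers receive Ps = Pb + 80 for each unit, where Pb is the price buyers pay.
Supply in terms of Pb becomes xs = -615 + 6.5(Pb + 80) = -95 + 6.5Pb. Setting this equal to demand: 765 - 3.5Pb = -95 + 6.5Pb, so Pb = 86.
Sellers receive Ps = 86 + 80 = 166; x' = 765 − 3.5·86 = 464.
Buyers' price falls by P* − Pb = 138 − 86 = 52; sellers' price rises by Ps − P* = 166 − 138 = 28.
So consumers capture 52/80 = 0.65 of each unit of subsidy.

Consumer share = 0.65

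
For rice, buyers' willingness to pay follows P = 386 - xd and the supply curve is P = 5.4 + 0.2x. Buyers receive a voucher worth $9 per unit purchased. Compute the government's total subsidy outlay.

Pre-subsidy: 386 - x = 5.4 + 0.2x gives x* = 1903/6 and P* = 413/6.
With the rebate, buyers effectively pay Pb = Ps − 9, where Ps is the price sellers receive.
On the curves, Pb = 386 - x and Ps = 5.4 + 0.2x; the wedge Ps − Pb = 9 gives 5.4 + 0.2x − (386 - x) = 9, so x' = 974/3.
Then Pb = 386 − 1·(974/3) = 184/3 and Ps = 5.4 + 0.2·(974/3) = 211/3.
Government outlay = subsidy × quantity = 9 × 974/3 = 2922.

Government cost = $2922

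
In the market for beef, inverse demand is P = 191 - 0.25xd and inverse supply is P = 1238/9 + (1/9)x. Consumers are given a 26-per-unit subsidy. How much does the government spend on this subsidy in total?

Government cost = 5720

Pre-subsidy: 191 - 0.25x = 1238/9 + (1/9)x gives x* = 148 and P* = 154.
With the rebate, buyers effectively pay Pb = Ps − 26, where Ps is the price sellers receive.
On the curves, Pb = 191 - 0.25x and Ps = 1238/9 + (1/9)x; the wedge Ps − Pb = 26 gives 1238/9 + (1/9)x − (191 - 0.25x) = 26, so x' = 220.
Then Pb = 191 − 0.25·220 = 136 and Ps = 1238/9 + (1/9)·220 = 162.
Government outlay = subsidy × quantity = 26 × 220 = 5720.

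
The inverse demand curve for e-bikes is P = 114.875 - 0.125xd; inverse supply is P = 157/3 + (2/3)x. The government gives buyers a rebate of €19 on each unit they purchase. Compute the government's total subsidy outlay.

Government cost = €1957

Pre-subsidy: 114.875 - 0.125x = 157/3 + (2/3)x gives x* = 79 and P* = 105.
With the rebate, buyers effectively pay Pb = Ps − 19, where Ps is the price sellers receive.
On the curves, Pb = 114.875 - 0.125x and Ps = 157/3 + (2/3)x; the wedge Ps − Pb = 19 gives 157/3 + (2/3)x − (114.875 - 0.125x) = 19, so x' = 103.
Then Pb = 114.875 − 0.125·103 = 102 and Ps = 157/3 + (2/3)·103 = 121.
Government outlay = subsidy × quantity = 19 × 103 = 1957.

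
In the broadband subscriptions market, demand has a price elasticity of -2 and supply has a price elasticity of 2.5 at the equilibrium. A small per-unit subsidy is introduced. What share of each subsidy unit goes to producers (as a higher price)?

For a small subsidy around the equilibrium, the benefit split depends on the relative slopes, which at a point are proportional to the elasticities.
Buyer share = εs/(εs + |εd|) = 2.5/(2.5 + 2) = 5/9; seller share = |εd|/(εs + |εd|) = 4/9.
So producers capture 4/9 of the subsidy.

Producer share = 4/9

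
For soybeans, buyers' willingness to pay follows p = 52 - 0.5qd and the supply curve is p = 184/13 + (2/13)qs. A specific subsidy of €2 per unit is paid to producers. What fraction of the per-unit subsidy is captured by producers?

Pre-subsidy: 52 - 0.5q = 184/13 + (2/13)q gives q* = 984/17 and p* = 392/17.
With the subsidy, sellers receive ps = pb + 2 for each unit, where pb is the price buyers pay.
On the curves, pb = 52 - 0.5q and ps = 184/13 + (2/13)q; the wedge ps − pb = 2 gives 184/13 + (2/13)q − (52 - 0.5q) = 2, so q' = 1036/17.
Then pb = 52 − 0.5·(1036/17) = 366/17 and ps = 184/13 + (2/13)·(1036/17) = 400/17.
Buyers' price falls by p* − pb = 392/17 − 366/17 = 26/17; sellers' price rises by ps − p* = 400/17 − 392/17 = 8/17.
So producers capture (8/17)/2 = 4/17 of each unit of subsidy.

Producer share = 4/17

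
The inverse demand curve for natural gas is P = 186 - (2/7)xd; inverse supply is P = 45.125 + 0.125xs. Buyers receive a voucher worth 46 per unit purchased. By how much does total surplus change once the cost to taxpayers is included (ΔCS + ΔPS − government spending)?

Pre-subsidy: 186 - (2/7)x = 45.125 + 0.125x gives x* = 343 and P* = 88.
With the rebate, buyers effectively pay Pb = Ps − 46, where Ps is the price sellers receive.
On the curves, Pb = 186 - (2/7)x and Ps = 45.125 + 0.125x; the wedge Ps − Pb = 46 gives 45.125 + 0.125x − (186 - (2/7)x) = 46, so x' = 455.
Then Pb = 186 − (2/7)·455 = 56 and Ps = 45.125 + 0.125·455 = 102.
ΔCS = ½(343 + 455)(88 − 56) = 12768; ΔPS = ½(343 + 455)(102 − 88) = 5586.
Government spending = 46 × 455 = 20930.
Net change = 12768 + 5586 − 20930 = -2576. The loss equals the DWL triangle ½·46·112.

Net change in total surplus = -2576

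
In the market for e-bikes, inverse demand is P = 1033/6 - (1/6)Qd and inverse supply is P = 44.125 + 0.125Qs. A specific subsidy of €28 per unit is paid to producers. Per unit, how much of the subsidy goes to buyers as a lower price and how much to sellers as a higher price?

Buyers gain €16 per unit; sellers gain €12 per unit

Pre-subsidy: 1033/6 - (1/6)Q = 44.125 + 0.125Q gives Q* = 439 and P* = 99.
With the subsidy, sellers receive Ps = Pb + 28 for each unit, where Pb is the price buyers pay.
On the curves, Pb = 1033/6 - (1/6)Q and Ps = 44.125 + 0.125Q; the wedge Ps − Pb = 28 gives 44.125 + 0.125Q − (1033/6 - (1/6)Q) = 28, so Q' = 535.
Then Pb = 1033/6 − (1/6)·535 = 83 and Ps = 44.125 + 0.125·535 = 111.
Buyers' price falls by P* − Pb = 99 − 83 = 16; sellers' price rises by Ps − P* = 111 − 99 = 12.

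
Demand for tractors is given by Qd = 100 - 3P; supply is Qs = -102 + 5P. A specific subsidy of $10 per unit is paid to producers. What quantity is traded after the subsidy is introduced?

Q' = 43

Pre-subsidy: 100 - 3P = -102 + 5P gives P* = 25.25, Q* = 24.25.
With the subsidy, sellers receive Ps = Pb + 10 for each unit, where Pb is the price buyers pay.
Supply in terms of Pb becomes Qs = -102 + 5(Pb + 10) = -52 + 5Pb. Setting this equal to demand: 100 - 3Pb = -52 + 5Pb, so Pb = 19.
Sellers receive Ps = 19 + 10 = 29; Q' = 100 − 3·19 = 43.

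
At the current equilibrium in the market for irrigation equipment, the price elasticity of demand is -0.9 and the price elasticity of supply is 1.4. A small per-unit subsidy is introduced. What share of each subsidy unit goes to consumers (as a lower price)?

Consumer share = 14/23

For a small subsidy around the equilibrium, the benefit split depends on the relative slopes, which at a point are proportional to the elasticities.
Buyer share = εs/(εs + |εd|) = 1.4/(1.4 + 0.9) = 14/23; seller share = |εd|/(εs + |εd|) = 9/23.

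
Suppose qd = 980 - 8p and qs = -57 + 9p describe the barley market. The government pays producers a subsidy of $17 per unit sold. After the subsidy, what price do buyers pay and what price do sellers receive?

Buyers pay $52; sellers receive $69

Pre-subsidy: 980 - 8p = -57 + 9p gives p* = 61, q* = 492.
With the subsidy, sellers receive ps = pb + 17 for each unit, where pb is the price buyers pay.
Supply in terms of pb becomes qs = -57 + 9(pb + 17) = 96 + 9pb. Setting this equal to demand: 980 - 8pb = 96 + 9pb, so pb = 52.
Sellers receive ps = 52 + 17 = 69; q' = 980 − 8·52 = 564.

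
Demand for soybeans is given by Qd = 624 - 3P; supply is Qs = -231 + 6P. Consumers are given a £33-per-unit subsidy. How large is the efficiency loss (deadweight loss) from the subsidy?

Deadweight loss = £1089

Pre-subsidy: 624 - 3P = -231 + 6P gives P* = 95, Q* = 339.
With the rebate, buyers effectively pay Pb = Ps − 33, where Ps is the price sellers receive.
Demand in terms of Ps becomes Qd = 624 − 3(Ps − 33) = 723 - 3Ps. Setting this equal to supply: 723 - 3Ps = -231 + 6Ps, so Ps = 106.
Buyers pay Pb = 106 − 33 = 73; Q' = -231 + 6·106 = 405.
The subsidy expands output by 405 − 339 = 66 past the efficient level; on those units the gap between marginal cost and willingness to pay runs from 0 up to 33.
DWL = ½ × 33 × 66 = 1089.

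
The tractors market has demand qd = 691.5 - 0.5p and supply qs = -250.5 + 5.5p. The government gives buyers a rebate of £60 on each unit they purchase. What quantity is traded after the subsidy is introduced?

Pre-subsidy: 691.5 - 0.5p = -250.5 + 5.5p gives p* = 157, q* = 613.
With the rebate, buyers effectively pay pb = ps − 60, where ps is the price sellers receive.
Demand in terms of ps becomes qd = 691.5 − 0.5(ps − 60) = 721.5 - 0.5ps. Setting this equal to supply: 721.5 - 0.5ps = -250.5 + 5.5ps, so ps = 162.
Buyers pay pb = 162 − 60 = 102; q' = -250.5 + 5.5·162 = 640.5.

q' = 640.5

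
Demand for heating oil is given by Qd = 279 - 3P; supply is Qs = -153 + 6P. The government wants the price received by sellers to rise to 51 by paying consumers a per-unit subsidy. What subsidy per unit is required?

Required subsidy s = 9 per unit

At a seller price of 51, quantity supplied is -153 + 6·51 = 153.
Buyers absorb 153 only when they pay Pb with 279 − 3·Pb = 153, i.e. Pb = 42.
s = Ps − Pb = 51 − 42 = 9.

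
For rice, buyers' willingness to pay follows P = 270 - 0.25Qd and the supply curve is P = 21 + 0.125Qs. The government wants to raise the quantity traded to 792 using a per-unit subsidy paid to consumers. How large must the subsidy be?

At Q = 792, from the demand curve buyers pay Pb = 270 − 0.25·792 = 72; from the supply curve sellers need Ps = 21 + 0.125·792 = 120.
The subsidy must fill the gap: s = Ps − Pb = 120 − 72 = 48.

Required subsidy s = 48 per unit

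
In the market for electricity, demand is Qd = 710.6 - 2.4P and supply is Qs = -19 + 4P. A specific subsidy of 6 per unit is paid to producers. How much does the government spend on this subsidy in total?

Pre-subsidy: 710.6 - 2.4P = -19 + 4P gives P* = 114, Q* = 437.
With the subsidy, sellers receive Ps = Pb + 6 for each unit, where Pb is the price buyers pay.
Supply in terms of Pb becomes Qs = -19 + 4(Pb + 6) = 5 + 4Pb. Setting this equal to demand: 710.6 - 2.4Pb = 5 + 4Pb, so Pb = 110.25.
Sellers receive Ps = 110.25 + 6 = 116.25; Q' = 710.6 − 2.4·110.25 = 446.
Government outlay = subsidy × quantity = 6 × 446 = 2676.

Government cost = 2676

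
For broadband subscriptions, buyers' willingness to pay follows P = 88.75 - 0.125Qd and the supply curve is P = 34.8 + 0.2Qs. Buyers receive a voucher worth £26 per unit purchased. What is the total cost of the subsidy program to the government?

Government cost = £6396

Pre-subsidy: 88.75 - 0.125Q = 34.8 + 0.2Q gives Q* = 166 and P* = 68.
With the rebate, buyers effectively pay Pb = Ps − 26, where Ps is the price sellers receive.
On the curves, Pb = 88.75 - 0.125Q and Ps = 34.8 + 0.2Q; the wedge Ps − Pb = 26 gives 34.8 + 0.2Q − (88.75 - 0.125Q) = 26, so Q' = 246.
Then Pb = 88.75 − 0.125·246 = 58 and Ps = 34.8 + 0.2·246 = 84.
Government outlay = subsidy × quantity = 26 × 246 = 6396.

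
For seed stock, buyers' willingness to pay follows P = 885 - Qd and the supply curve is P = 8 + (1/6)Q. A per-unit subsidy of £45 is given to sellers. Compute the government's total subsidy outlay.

Pre-subsidy: 885 - Q = 8 + (1/6)Q gives Q* = 5262/7 and P* = 933/7.
With the subsidy, sellers receive Ps = Pb + 45 for each unit, where Pb is the price buyers pay.
On the curves, Pb = 885 - Q and Ps = 8 + (1/6)Q; the wedge Ps − Pb = 45 gives 8 + (1/6)Q − (885 - Q) = 45, so Q' = 5532/7.
Then Pb = 885 − 1·(5532/7) = 663/7 and Ps = 8 + (1/6)·(5532/7) = 978/7.
Government outlay = subsidy × quantity = 45 × 5532/7 = 248940/7.

Government cost = 248940/7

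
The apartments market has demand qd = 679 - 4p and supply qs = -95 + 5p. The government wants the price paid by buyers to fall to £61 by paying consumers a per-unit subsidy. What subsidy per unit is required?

At a buyer price of 61, quantity demanded is 679 − 4·61 = 435.
Sellers supply 435 only when they receive ps with -95 + 5·ps = 435, i.e. ps = 106.
s = ps − pb = 106 − 61 = 45.

Required subsidy s = £45 per unit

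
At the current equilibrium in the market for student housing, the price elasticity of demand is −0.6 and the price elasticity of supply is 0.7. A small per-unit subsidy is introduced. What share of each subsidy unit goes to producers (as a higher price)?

For a small subsidy around the equilibrium, the benefit split depends on the relative slopes, which at a point are proportional to the elasticities.
Buyer share = εs/(εs + |εd|) = 0.7/(0.7 + 0.6) = 7/13; seller share = |εd|/(εs + |εd|) = 6/13.
So producers capture 6/13 of the subsidy.

Producer share = 6/13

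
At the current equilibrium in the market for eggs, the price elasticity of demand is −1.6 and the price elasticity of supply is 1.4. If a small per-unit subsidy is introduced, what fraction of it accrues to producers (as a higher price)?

For a small subsidy around the equilibrium, the benefit split depends on the relative slopes, which at a point are proportional to the elasticities.
Buyer share = εs/(εs + |εd|) = 1.4/(1.4 + 1.6) = 7/15; seller share = |εd|/(εs + |εd|) = 8/15.
So producers capture 8/15 of the subsidy.

Producer share = 8/15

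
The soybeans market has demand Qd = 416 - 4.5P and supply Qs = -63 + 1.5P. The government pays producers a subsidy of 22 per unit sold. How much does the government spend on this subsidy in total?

Government cost = 1793

Pre-subsidy: 416 - 4.5P = -63 + 1.5P gives P* = 479/6, Q* = 56.75.
With the subsidy, sellers receive Ps = Pb + 22 for each unit, where Pb is the price buyers pay.
Supply in terms of Pb becomes Qs = -63 + 1.5(Pb + 22) = -30 + 1.5Pb. Setting this equal to demand: 416 - 4.5Pb = -30 + 1.5Pb, so Pb = 223/3.
Sellers receive Ps = 223/3 + 22 = 289/3; Q' = 416 − 4.5·(223/3) = 81.5.
Government outlay = subsidy × quantity = 22 × 81.5 = 1793.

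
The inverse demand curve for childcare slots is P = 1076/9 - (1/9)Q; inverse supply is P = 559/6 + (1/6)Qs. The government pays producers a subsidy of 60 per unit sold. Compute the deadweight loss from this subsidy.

Deadweight loss = 6480

Pre-subsidy: 1076/9 - (1/9)Q = 559/6 + (1/6)Q gives Q* = 95 and P* = 109.
With the subsidy, sellers receive Ps = Pb + 60 for each unit, where Pb is the price buyers pay.
On the curves, Pb = 1076/9 - (1/9)Q and Ps = 559/6 + (1/6)Q; the wedge Ps − Pb = 60 gives 559/6 + (1/6)Q − (1076/9 - (1/9)Q) = 60, so Q' = 311.
Then Pb = 1076/9 − (1/9)·311 = 85 and Ps = 559/6 + (1/6)·311 = 145.
The subsidy expands output by 311 − 95 = 216 past the efficient level; on those units the gap between marginal cost and willingness to pay runs from 0 up to 60.
DWL = ½ × 60 × 216 = 6480.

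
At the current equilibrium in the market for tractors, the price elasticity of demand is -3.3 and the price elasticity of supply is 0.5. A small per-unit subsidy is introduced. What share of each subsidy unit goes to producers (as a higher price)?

Producer share = 33/38

For a small subsidy around the equilibrium, the benefit split depends on the relative slopes, which at a point are proportional to the elasticities.
Buyer share = εs/(εs + |εd|) = 0.5/(0.5 + 3.3) = 5/38; seller share = |εd|/(εs + |εd|) = 33/38.
So producers capture 33/38 of the subsidy.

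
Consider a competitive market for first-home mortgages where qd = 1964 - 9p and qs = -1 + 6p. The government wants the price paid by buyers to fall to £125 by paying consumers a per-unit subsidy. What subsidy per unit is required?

Required subsidy s = £15 per unit

At a buyer price of 125, quantity demanded is 1964 − 9·125 = 839.
Sellers supply 839 only when they receive ps with -1 + 6·ps = 839, i.e. ps = 140.
s = ps − pb = 140 − 125 = 15.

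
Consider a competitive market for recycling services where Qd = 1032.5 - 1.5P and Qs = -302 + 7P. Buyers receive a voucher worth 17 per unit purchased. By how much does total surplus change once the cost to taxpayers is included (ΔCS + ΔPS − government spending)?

Net change in total surplus = -178.5

Pre-subsidy: 1032.5 - 1.5P = -302 + 7P gives P* = 157, Q* = 797.
With the rebate, buyers effectively pay Pb = Ps − 17, where Ps is the price sellers receive.
Demand in terms of Ps becomes Qd = 1032.5 − 1.5(Ps − 17) = 1058 - 1.5Ps. Setting this equal to supply: 1058 - 1.5Ps = -302 + 7Ps, so Ps = 160.
Buyers pay Pb = 160 − 17 = 143; Q' = -302 + 7·160 = 818.
ΔCS = ½(797 + 818)(157 − 143) = 11305; ΔPS = ½(797 + 818)(160 − 157) = 2422.5.
Government spending = 17 × 818 = 13906.
Net change = 11305 + 2422.5 − 13906 = -178.5. The loss equals the DWL triangle ½·17·21.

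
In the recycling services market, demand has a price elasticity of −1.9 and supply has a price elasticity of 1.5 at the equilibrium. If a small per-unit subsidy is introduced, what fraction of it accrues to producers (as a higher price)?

Producer share = 19/34

For a small subsidy around the equilibrium, the benefit split depends on the relative slopes, which at a point are proportional to the elasticities.
Buyer share = εs/(εs + |εd|) = 1.5/(1.5 + 1.9) = 15/34; seller share = |εd|/(εs + |εd|) = 19/34.
So producers capture 19/34 of the subsidy.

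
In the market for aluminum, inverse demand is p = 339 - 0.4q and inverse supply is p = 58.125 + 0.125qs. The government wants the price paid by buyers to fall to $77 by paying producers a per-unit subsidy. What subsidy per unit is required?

At a buyer price of 77, quantity demanded is 847.5 − 2.5·77 = 655.
Sellers supply 655 only when they receive ps = 58.125 + 0.125·655 = 140.
s = ps − pb = 140 − 77 = 63.

Required subsidy s = $63 per unit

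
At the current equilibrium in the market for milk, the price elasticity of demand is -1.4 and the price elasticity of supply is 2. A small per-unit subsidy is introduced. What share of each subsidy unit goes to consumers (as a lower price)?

For a small subsidy around the equilibrium, the benefit split depends on the relative slopes, which at a point are proportional to the elasticities.
Buyer share = εs/(εs + |εd|) = 2/(2 + 1.4) = 10/17; seller share = |εd|/(εs + |εd|) = 7/17.

Consumer share = 10/17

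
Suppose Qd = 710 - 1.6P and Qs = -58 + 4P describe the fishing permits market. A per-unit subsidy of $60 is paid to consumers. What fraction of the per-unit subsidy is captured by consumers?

Pre-subsidy: 710 - 1.6P = -58 + 4P gives P* = 960/7, Q* = 3434/7.
With the rebate, buyers effectively pay Pb = Ps − 60, where Ps is the price sellers receive.
Demand in terms of Ps becomes Qd = 710 − 1.6(Ps − 60) = 806 - 1.6Ps. Setting this equal to supply: 806 - 1.6Ps = -58 + 4Ps, so Ps = 1080/7.
Buyers pay Pb = 1080/7 − 60 = 660/7; Q' = -58 + 4·(1080/7) = 3914/7.
Buyers' price falls by P* − Pb = 960/7 − 660/7 = 300/7; sellers' price rises by Ps − P* = 1080/7 − 960/7 = 120/7.
So consumers capture (300/7)/60 = 5/7 of each unit of subsidy.

Consumer share = 5/7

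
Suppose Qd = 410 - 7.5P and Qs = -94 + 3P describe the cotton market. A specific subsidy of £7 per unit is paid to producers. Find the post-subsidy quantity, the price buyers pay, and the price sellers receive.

Pre-subsidy: 410 - 7.5P = -94 + 3P gives P* = 48, Q* = 50.
With the subsidy, sellers receive Ps = Pb + 7 for each unit, where Pb is the price buyers pay.
Supply in terms of Pb becomes Qs = -94 + 3(Pb + 7) = -73 + 3Pb. Setting this equal to demand: 410 - 7.5Pb = -73 + 3Pb, so Pb = 46.
Sellers receive Ps = 46 + 7 = 53; Q' = 410 − 7.5·46 = 65.

Q' = 65; buyers pay £46; sellers receive £53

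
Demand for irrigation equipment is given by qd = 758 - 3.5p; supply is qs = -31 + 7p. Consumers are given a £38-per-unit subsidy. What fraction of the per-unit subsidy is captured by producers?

Producer share = 1/3

Pre-subsidy: 758 - 3.5p = -31 + 7p gives p* = 526/7, q* = 495.
With the rebate, buyers effectively pay pb = ps − 38, where ps is the price sellers receive.
Demand in terms of ps becomes qd = 758 − 3.5(ps − 38) = 891 - 3.5ps. Setting this equal to supply: 891 - 3.5ps = -31 + 7ps, so ps = 1844/21.
Buyers pay pb = 1844/21 − 38 = 1046/21; q' = -31 + 7·(1844/21) = 1751/3.
Buyers' price falls by p* − pb = 526/7 − 1046/21 = 76/3; sellers' price rises by ps − p* = 1844/21 − 526/7 = 38/3.
So producers capture (38/3)/38 = 1/3 of each unit of subsidy.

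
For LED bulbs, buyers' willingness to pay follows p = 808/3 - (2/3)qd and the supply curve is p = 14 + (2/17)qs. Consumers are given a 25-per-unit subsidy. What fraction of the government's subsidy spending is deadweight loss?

DWL / government spending = 75/1682

Pre-subsidy: 808/3 - (2/3)q = 14 + (2/17)q gives q* = 325.55 and p* = 52.3.
With the rebate, buyers effectively pay pb = ps − 25, where ps is the price sellers receive.
On the curves, pb = 808/3 - (2/3)q and ps = 14 + (2/17)q; the wedge ps − pb = 25 gives 14 + (2/17)q − (808/3 - (2/3)q) = 25, so q' = 357.425.
Then pb = 808/3 − (2/3)·357.425 = 31.05 and ps = 14 + (2/17)·357.425 = 56.05.
ΔCS = ½(325.55 + 357.425)(52.3 − 31.05) = 7256.609375; ΔPS = ½(325.55 + 357.425)(56.05 − 52.3) = 1280.578125.
Government spending = 25 × 357.425 = 8935.625.
DWL = ½ × 25 × (357.425 − 325.55) = 398.4375; fraction = 398.4375 / 8935.625 = 75/1682.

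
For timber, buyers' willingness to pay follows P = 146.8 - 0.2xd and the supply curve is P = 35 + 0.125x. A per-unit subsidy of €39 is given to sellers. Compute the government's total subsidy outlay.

Government cost = €18096

Pre-subsidy: 146.8 - 0.2x = 35 + 0.125x gives x* = 344 and P* = 78.
With the subsidy, sellers receive Ps = Pb + 39 for each unit, where Pb is the price buyers pay.
On the curves, Pb = 146.8 - 0.2x and Ps = 35 + 0.125x; the wedge Ps − Pb = 39 gives 35 + 0.125x − (146.8 - 0.2x) = 39, so x' = 464.
Then Pb = 146.8 − 0.2·464 = 54 and Ps = 35 + 0.125·464 = 93.
Government outlay = subsidy × quantity = 39 × 464 = 18096.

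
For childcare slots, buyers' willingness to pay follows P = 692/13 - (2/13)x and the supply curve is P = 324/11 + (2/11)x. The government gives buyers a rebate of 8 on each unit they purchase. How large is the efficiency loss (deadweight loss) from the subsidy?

Pre-subsidy: 692/13 - (2/13)x = 324/11 + (2/11)x gives x* = 425/6 and P* = 127/3.
With the rebate, buyers effectively pay Pb = Ps − 8, where Ps is the price sellers receive.
On the curves, Pb = 692/13 - (2/13)x and Ps = 324/11 + (2/11)x; the wedge Ps − Pb = 8 gives 324/11 + (2/11)x − (692/13 - (2/13)x) = 8, so x' = 284/3.
Then Pb = 692/13 − (2/13)·(284/3) = 116/3 and Ps = 324/11 + (2/11)·(284/3) = 140/3.
The subsidy expands output by 284/3 − 425/6 = 143/6 past the efficient level; on those units the gap between marginal cost and willingness to pay runs from 0 up to 8.
DWL = ½ × 8 × 143/6 = 286/3.

Deadweight loss = 286/3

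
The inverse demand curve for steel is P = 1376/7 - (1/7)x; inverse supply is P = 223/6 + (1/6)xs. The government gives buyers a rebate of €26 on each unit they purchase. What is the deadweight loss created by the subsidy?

Deadweight loss = €1092

Pre-subsidy: 1376/7 - (1/7)x = 223/6 + (1/6)x gives x* = 515 and P* = 123.
With the rebate, buyers effectively pay Pb = Ps − 26, where Ps is the price sellers receive.
On the curves, Pb = 1376/7 - (1/7)x and Ps = 223/6 + (1/6)x; the wedge Ps − Pb = 26 gives 223/6 + (1/6)x − (1376/7 - (1/7)x) = 26, so x' = 599.
Then Pb = 1376/7 − (1/7)·599 = 111 and Ps = 223/6 + (1/6)·599 = 137.
The subsidy expands output by 599 − 515 = 84 past the efficient level; on those units the gap between marginal cost and willingness to pay runs from 0 up to 26.
DWL = ½ × 26 × 84 = 1092.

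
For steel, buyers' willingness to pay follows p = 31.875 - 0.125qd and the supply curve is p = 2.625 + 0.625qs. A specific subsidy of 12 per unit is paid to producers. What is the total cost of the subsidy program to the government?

Pre-subsidy: 31.875 - 0.125q = 2.625 + 0.625q gives q* = 39 and p* = 27.
With the subsidy, sellers receive ps = pb + 12 for each unit, where pb is the price buyers pay.
On the curves, pb = 31.875 - 0.125q and ps = 2.625 + 0.625q; the wedge ps − pb = 12 gives 2.625 + 0.625q − (31.875 - 0.125q) = 12, so q' = 55.
Then pb = 31.875 − 0.125·55 = 25 and ps = 2.625 + 0.625·55 = 37.
Government outlay = subsidy × quantity = 12 × 55 = 660.

Government cost = 660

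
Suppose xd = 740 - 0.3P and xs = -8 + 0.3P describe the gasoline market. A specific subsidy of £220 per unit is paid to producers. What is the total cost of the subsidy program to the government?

Pre-subsidy: 740 - 0.3P = -8 + 0.3P gives P* = 3740/3, x* = 366.
With the subsidy, sellers receive Ps = Pb + 220 for each unit, where Pb is the price buyers pay.
Supply in terms of Pb becomes xs = -8 + 0.3(Pb + 220) = 58 + 0.3Pb. Setting this equal to demand: 740 - 0.3Pb = 58 + 0.3Pb, so Pb = 3410/3.
Sellers receive Ps = 3410/3 + 220 = 4070/3; x' = 740 − 0.3·(3410/3) = 399.
Government outlay = subsidy × quantity = 220 × 399 = 87780.

Government cost = £87780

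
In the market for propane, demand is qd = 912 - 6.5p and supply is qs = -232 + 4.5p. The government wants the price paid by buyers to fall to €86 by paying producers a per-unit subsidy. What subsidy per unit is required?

Required subsidy s = €44 per unit

At a buyer price of 86, quantity demanded is 912 − 6.5·86 = 353.
Sellers supply 353 only when they receive ps with -232 + 4.5·ps = 353, i.e. ps = 130.
s = ps − pb = 130 − 86 = 44.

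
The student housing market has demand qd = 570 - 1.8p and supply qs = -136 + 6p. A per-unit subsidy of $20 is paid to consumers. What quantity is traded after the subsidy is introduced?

q' = 5652/13

Pre-subsidy: 570 - 1.8p = -136 + 6p gives p* = 3530/39, q* = 5292/13.
With the rebate, buyers effectively pay pb = ps − 20, where ps is the price sellers receive.
Demand in terms of ps becomes qd = 570 − 1.8(ps − 20) = 606 - 1.8ps. Setting this equal to supply: 606 - 1.8ps = -136 + 6ps, so ps = 3710/39.
Buyers pay pb = 3710/39 − 20 = 2930/39; q' = -136 + 6·(3710/39) = 5652/13.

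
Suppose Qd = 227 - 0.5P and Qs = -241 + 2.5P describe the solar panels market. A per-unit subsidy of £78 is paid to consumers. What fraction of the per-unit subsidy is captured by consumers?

Pre-subsidy: 227 - 0.5P = -241 + 2.5P gives P* = 156, Q* = 149.
With the rebate, buyers effectively pay Pb = Ps − 78, where Ps is the price sellers receive.
Demand in terms of Ps becomes Qd = 227 − 0.5(Ps − 78) = 266 - 0.5Ps. Setting this equal to supply: 266 - 0.5Ps = -241 + 2.5Ps, so Ps = 169.
Buyers pay Pb = 169 − 78 = 91; Q' = -241 + 2.5·169 = 181.5.
Buyers' price falls by P* − Pb = 156 − 91 = 65; sellers' price rises by Ps − P* = 169 − 156 = 13.
So consumers capture 65/78 = 5/6 of each unit of subsidy.

Consumer share = 5/6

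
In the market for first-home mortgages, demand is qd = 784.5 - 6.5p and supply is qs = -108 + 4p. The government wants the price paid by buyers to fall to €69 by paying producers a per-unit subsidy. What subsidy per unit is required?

Required subsidy s = €42 per unit

At a buyer price of 69, quantity demanded is 784.5 − 6.5·69 = 336.
Sellers supply 336 only when they receive ps with -108 + 4·ps = 336, i.e. ps = 111.
s = ps − pb = 111 − 69 = 42.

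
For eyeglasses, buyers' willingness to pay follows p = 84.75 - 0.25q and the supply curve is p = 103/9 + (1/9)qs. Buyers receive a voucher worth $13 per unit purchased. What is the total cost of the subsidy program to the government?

Government cost = $3107

Pre-subsidy: 84.75 - 0.25q = 103/9 + (1/9)q gives q* = 203 and p* = 34.
With the rebate, buyers effectively pay pb = ps − 13, where ps is the price sellers receive.
On the curves, pb = 84.75 - 0.25q and ps = 103/9 + (1/9)q; the wedge ps − pb = 13 gives 103/9 + (1/9)q − (84.75 - 0.25q) = 13, so q' = 239.
Then pb = 84.75 − 0.25·239 = 25 and ps = 103/9 + (1/9)·239 = 38.
Government outlay = subsidy × quantity = 13 × 239 = 3107.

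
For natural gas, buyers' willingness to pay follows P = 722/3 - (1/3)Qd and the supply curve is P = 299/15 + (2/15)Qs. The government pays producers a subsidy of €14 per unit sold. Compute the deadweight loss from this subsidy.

Deadweight loss = €210

Pre-subsidy: 722/3 - (1/3)Q = 299/15 + (2/15)Q gives Q* = 473 and P* = 83.
With the subsidy, sellers receive Ps = Pb + 14 for each unit, where Pb is the price buyers pay.
On the curves, Pb = 722/3 - (1/3)Q and Ps = 299/15 + (2/15)Q; the wedge Ps − Pb = 14 gives 299/15 + (2/15)Q − (722/3 - (1/3)Q) = 14, so Q' = 503.
Then Pb = 722/3 − (1/3)·503 = 73 and Ps = 299/15 + (2/15)·503 = 87.
The subsidy expands output by 503 − 473 = 30 past the efficient level; on those units the gap between marginal cost and willingness to pay runs from 0 up to 14.
DWL = ½ × 14 × 30 = 210.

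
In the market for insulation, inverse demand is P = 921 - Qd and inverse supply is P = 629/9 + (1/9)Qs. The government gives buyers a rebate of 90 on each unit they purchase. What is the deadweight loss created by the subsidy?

Deadweight loss = 3645

Pre-subsidy: 921 - Q = 629/9 + (1/9)Q gives Q* = 766 and P* = 155.
With the rebate, buyers effectively pay Pb = Ps − 90, where Ps is the price sellers receive.
On the curves, Pb = 921 - Q and Ps = 629/9 + (1/9)Q; the wedge Ps − Pb = 90 gives 629/9 + (1/9)Q − (921 - Q) = 90, so Q' = 847.
Then Pb = 921 − 1·847 = 74 and Ps = 629/9 + (1/9)·847 = 164.
The subsidy expands output by 847 − 766 = 81 past the efficient level; on those units the gap between marginal cost and willingness to pay runs from 0 up to 90.
DWL = ½ × 90 × 81 = 3645.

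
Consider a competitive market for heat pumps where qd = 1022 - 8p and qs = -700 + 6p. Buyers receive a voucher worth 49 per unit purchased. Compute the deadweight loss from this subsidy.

Pre-subsidy: 1022 - 8p = -700 + 6p gives p* = 123, q* = 38.
With the rebate, buyers effectively pay pb = ps − 49, where ps is the price sellers receive.
Demand in terms of ps becomes qd = 1022 − 8(ps − 49) = 1414 - 8ps. Setting this equal to supply: 1414 - 8ps = -700 + 6ps, so ps = 151.
Buyers pay pb = 151 − 49 = 102; q' = -700 + 6·151 = 206.
The subsidy expands output by 206 − 38 = 168 past the efficient level; on those units the gap between marginal cost and willingness to pay runs from 0 up to 49.
DWL = ½ × 49 × 168 = 4116.

Deadweight loss = 4116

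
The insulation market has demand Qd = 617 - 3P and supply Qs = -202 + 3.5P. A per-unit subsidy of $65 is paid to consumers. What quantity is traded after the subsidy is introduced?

Pre-subsidy: 617 - 3P = -202 + 3.5P gives P* = 126, Q* = 239.
With the rebate, buyers effectively pay Pb = Ps − 65, where Ps is the price sellers receive.
Demand in terms of Ps becomes Qd = 617 − 3(Ps − 65) = 812 - 3Ps. Setting this equal to supply: 812 - 3Ps = -202 + 3.5Ps, so Ps = 156.
Buyers pay Pb = 156 − 65 = 91; Q' = -202 + 3.5·156 = 344.

Q' = 344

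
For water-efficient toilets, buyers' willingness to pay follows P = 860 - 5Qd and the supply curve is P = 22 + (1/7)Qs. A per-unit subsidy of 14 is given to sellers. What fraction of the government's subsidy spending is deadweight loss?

DWL / government spending = 7/852

Pre-subsidy: 860 - 5Q = 22 + (1/7)Q gives Q* = 2933/18 and P* = 815/18.
With the subsidy, sellers receive Ps = Pb + 14 for each unit, where Pb is the price buyers pay.
On the curves, Pb = 860 - 5Q and Ps = 22 + (1/7)Q; the wedge Ps − Pb = 14 gives 22 + (1/7)Q − (860 - 5Q) = 14, so Q' = 497/3.
Then Pb = 860 − 5·(497/3) = 95/3 and Ps = 22 + (1/7)·(497/3) = 137/3.
ΔCS = ½(2933/18 + 497/3)(815/18 − 95/3) = 1449175/648; ΔPS = ½(2933/18 + 497/3)(137/3 − 815/18) = 41405/648.
Government spending = 14 × 497/3 = 6958/3.
DWL = ½ × 14 × (497/3 − 2933/18) = 343/18; fraction = (343/18) / (6958/3) = 7/852.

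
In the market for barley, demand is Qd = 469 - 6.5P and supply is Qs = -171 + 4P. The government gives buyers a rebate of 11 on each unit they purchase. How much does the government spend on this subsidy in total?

Government cost = 23111/21

Pre-subsidy: 469 - 6.5P = -171 + 4P gives P* = 1280/21, Q* = 1529/21.
With the rebate, buyers effectively pay Pb = Ps − 11, where Ps is the price sellers receive.
Demand in terms of Ps becomes Qd = 469 − 6.5(Ps − 11) = 540.5 - 6.5Ps. Setting this equal to supply: 540.5 - 6.5Ps = -171 + 4Ps, so Ps = 1423/21.
Buyers pay Pb = 1423/21 − 11 = 1192/21; Q' = -171 + 4·(1423/21) = 2101/21.
Government outlay = subsidy × quantity = 11 × 2101/21 = 23111/21.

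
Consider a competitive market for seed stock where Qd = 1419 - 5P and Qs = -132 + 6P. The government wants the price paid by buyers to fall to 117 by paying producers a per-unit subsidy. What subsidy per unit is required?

Required subsidy s = 44 per unit

At a buyer price of 117, quantity demanded is 1419 − 5·117 = 834.
Sellers supply 834 only when they receive Ps with -132 + 6·Ps = 834, i.e. Ps = 161.
s = Ps − Pb = 161 − 117 = 44.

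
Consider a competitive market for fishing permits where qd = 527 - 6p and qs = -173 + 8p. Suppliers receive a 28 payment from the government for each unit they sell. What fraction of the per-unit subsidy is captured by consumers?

Pre-subsidy: 527 - 6p = -173 + 8p gives p* = 50, q* = 227.
With the subsidy, sellers receive ps = pb + 28 for each unit, where pb is the price buyers pay.
Supply in terms of pb becomes qs = -173 + 8(pb + 28) = 51 + 8pb. Setting this equal to demand: 527 - 6pb = 51 + 8pb, so pb = 34.
Sellers receive ps = 34 + 28 = 62; q' = 527 − 6·34 = 323.
Buyers' price falls by p* − pb = 50 − 34 = 16; sellers' price rises by ps − p* = 62 − 50 = 12.
So consumers capture 16/28 = 4/7 of each unit of subsidy.

Consumer share = 4/7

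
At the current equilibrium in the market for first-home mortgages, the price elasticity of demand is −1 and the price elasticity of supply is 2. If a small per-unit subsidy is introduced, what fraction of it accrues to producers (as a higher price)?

For a small subsidy around the equilibrium, the benefit split depends on the relative slopes, which at a point are proportional to the elasticities.
Buyer share = εs/(εs + |εd|) = 2/(2 + 1) = 2/3; seller share = |εd|/(εs + |εd|) = 1/3.
So producers capture 1/3 of the subsidy.

Producer share = 1/3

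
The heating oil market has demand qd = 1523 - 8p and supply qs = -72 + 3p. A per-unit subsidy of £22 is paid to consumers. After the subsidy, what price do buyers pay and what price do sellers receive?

Buyers pay £139; sellers receive £161

Pre-subsidy: 1523 - 8p = -72 + 3p gives p* = 145, q* = 363.
With the rebate, buyers effectively pay pb = ps − 22, where ps is the price sellers receive.
Demand in terms of ps becomes qd = 1523 − 8(ps − 22) = 1699 - 8ps. Setting this equal to supply: 1699 - 8ps = -72 + 3ps, so ps = 161.
Buyers pay pb = 161 − 22 = 139; q' = -72 + 3·161 = 411.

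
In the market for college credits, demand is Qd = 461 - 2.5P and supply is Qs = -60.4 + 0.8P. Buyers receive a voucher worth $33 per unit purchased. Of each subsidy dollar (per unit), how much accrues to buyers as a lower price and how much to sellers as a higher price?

Pre-subsidy: 461 - 2.5P = -60.4 + 0.8P gives P* = 158, Q* = 66.
With the rebate, buyers effectively pay Pb = Ps − 33, where Ps is the price sellers receive.
Demand in terms of Ps becomes Qd = 461 − 2.5(Ps − 33) = 543.5 - 2.5Ps. Setting this equal to supply: 543.5 - 2.5Ps = -60.4 + 0.8Ps, so Ps = 183.
Buyers pay Pb = 183 − 33 = 150; Q' = -60.4 + 0.8·183 = 86.
Buyers' price falls by P* − Pb = 158 − 150 = 8; sellers' price rises by Ps − P* = 183 − 158 = 25.

Buyers gain $8 per unit; sellers gain $25 per unit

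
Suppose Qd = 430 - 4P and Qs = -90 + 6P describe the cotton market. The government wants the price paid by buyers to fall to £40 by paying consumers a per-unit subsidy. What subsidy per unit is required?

At a buyer price of 40, quantity demanded is 430 − 4·40 = 270.
Sellers supply 270 only when they receive Ps with -90 + 6·Ps = 270, i.e. Ps = 60.
s = Ps − Pb = 60 − 40 = 20.

Required subsidy s = £20 per unit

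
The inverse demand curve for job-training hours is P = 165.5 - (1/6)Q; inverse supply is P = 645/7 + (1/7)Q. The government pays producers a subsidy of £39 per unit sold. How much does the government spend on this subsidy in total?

Government cost = £14157

Pre-subsidy: 165.5 - (1/6)Q = 645/7 + (1/7)Q gives Q* = 237 and P* = 126.
With the subsidy, sellers receive Ps = Pb + 39 for each unit, where Pb is the price buyers pay.
On the curves, Pb = 165.5 - (1/6)Q and Ps = 645/7 + (1/7)Q; the wedge Ps − Pb = 39 gives 645/7 + (1/7)Q − (165.5 - (1/6)Q) = 39, so Q' = 363.
Then Pb = 165.5 − (1/6)·363 = 105 and Ps = 645/7 + (1/7)·363 = 144.
Government outlay = subsidy × quantity = 39 × 363 = 14157.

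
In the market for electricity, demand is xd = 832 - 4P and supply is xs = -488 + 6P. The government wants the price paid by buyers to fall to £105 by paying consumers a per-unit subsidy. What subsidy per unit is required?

At a buyer price of 105, quantity demanded is 832 − 4·105 = 412.
Sellers supply 412 only when they receive Ps with -488 + 6·Ps = 412, i.e. Ps = 150.
s = Ps − Pb = 150 − 105 = 45.

Required subsidy s = £45 per unit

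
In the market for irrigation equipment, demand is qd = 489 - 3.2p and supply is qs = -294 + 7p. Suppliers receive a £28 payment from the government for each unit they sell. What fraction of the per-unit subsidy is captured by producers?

Producer share = 16/51

Pre-subsidy: 489 - 3.2p = -294 + 7p gives p* = 1305/17, q* = 4137/17.
With the subsidy, sellers receive ps = pb + 28 for each unit, where pb is the price buyers pay.
Supply in terms of pb becomes qs = -294 + 7(pb + 28) = -98 + 7pb. Setting this equal to demand: 489 - 3.2pb = -98 + 7pb, so pb = 2935/51.
Sellers receive ps = 2935/51 + 28 = 4363/51; q' = 489 − 3.2·(2935/51) = 15547/51.
Buyers' price falls by p* − pb = 1305/17 − 2935/51 = 980/51; sellers' price rises by ps − p* = 4363/51 − 1305/17 = 448/51.
So producers capture (448/51)/28 = 16/51 of each unit of subsidy.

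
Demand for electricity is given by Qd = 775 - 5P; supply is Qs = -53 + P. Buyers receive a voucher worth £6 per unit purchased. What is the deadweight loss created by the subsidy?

Pre-subsidy: 775 - 5P = -53 + P gives P* = 138, Q* = 85.
With the rebate, buyers effectively pay Pb = Ps − 6, where Ps is the price sellers receive.
Demand in terms of Ps becomes Qd = 775 − 5(Ps − 6) = 805 - 5Ps. Setting this equal to supply: 805 - 5Ps = -53 + Ps, so Ps = 143.
Buyers pay Pb = 143 − 6 = 137; Q' = -53 + 1·143 = 90.
The subsidy expands output by 90 − 85 = 5 past the efficient level; on those units the gap between marginal cost and willingness to pay runs from 0 up to 6.
DWL = ½ × 6 × 5 = 15.

Deadweight loss = £15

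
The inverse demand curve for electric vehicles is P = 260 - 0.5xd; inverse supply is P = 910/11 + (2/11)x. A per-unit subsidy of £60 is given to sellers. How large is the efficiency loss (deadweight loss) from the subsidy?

Pre-subsidy: 260 - 0.5x = 910/11 + (2/11)x gives x* = 260 and P* = 130.
With the subsidy, sellers receive Ps = Pb + 60 for each unit, where Pb is the price buyers pay.
On the curves, Pb = 260 - 0.5x and Ps = 910/11 + (2/11)x; the wedge Ps − Pb = 60 gives 910/11 + (2/11)x − (260 - 0.5x) = 60, so x' = 348.
Then Pb = 260 − 0.5·348 = 86 and Ps = 910/11 + (2/11)·348 = 146.
The subsidy expands output by 348 − 260 = 88 past the efficient level; on those units the gap between marginal cost and willingness to pay runs from 0 up to 60.
DWL = ½ × 60 × 88 = 2640.

Deadweight loss = £2640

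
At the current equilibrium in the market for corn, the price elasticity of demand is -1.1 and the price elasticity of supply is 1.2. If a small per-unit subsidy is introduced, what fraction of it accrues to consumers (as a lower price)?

For a small subsidy around the equilibrium, the benefit split depends on the relative slopes, which at a point are proportional to the elasticities.
Buyer share = εs/(εs + |εd|) = 1.2/(1.2 + 1.1) = 12/23; seller share = |εd|/(εs + |εd|) = 11/23.

Consumer share = 12/23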